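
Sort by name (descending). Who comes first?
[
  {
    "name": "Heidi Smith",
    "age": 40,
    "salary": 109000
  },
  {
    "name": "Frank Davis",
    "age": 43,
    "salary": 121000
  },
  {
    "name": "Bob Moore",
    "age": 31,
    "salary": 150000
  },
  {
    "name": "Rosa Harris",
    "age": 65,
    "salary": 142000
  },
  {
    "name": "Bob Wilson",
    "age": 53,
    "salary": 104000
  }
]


Sort by: name (descending)

Sorted order:
  1. Rosa Harris (name = Rosa Harris)
  2. Heidi Smith (name = Heidi Smith)
  3. Frank Davis (name = Frank Davis)
  4. Bob Wilson (name = Bob Wilson)
  5. Bob Moore (name = Bob Moore)

First: Rosa Harris

Rosa Harris


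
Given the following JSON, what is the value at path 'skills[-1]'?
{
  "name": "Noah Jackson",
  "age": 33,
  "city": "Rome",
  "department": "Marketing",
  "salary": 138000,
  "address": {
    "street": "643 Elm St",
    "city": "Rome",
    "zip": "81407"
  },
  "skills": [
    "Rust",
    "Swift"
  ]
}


Query: skills[-1]
Path: skills -> last element
Value: Swift

Swift


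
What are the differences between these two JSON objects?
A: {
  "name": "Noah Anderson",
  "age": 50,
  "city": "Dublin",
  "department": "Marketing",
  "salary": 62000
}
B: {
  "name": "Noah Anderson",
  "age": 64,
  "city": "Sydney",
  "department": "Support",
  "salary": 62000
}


Comparing each field (in key order):
  name: same
  age: DIFFERENT
  city: DIFFERENT
  department: DIFFERENT
  salary: same
Differences:
  age: 50 -> 64
  city: Dublin -> Sydney
  department: Marketing -> Support

3 field(s) changed

3 changes: age, city, department


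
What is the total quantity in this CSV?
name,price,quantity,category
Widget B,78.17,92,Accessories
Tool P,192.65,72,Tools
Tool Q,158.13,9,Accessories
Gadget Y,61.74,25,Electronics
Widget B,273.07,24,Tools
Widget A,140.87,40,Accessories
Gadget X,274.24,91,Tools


Computing total quantity:
Values: [92, 72, 9, 25, 24, 40, 91]
Sum = 353

353


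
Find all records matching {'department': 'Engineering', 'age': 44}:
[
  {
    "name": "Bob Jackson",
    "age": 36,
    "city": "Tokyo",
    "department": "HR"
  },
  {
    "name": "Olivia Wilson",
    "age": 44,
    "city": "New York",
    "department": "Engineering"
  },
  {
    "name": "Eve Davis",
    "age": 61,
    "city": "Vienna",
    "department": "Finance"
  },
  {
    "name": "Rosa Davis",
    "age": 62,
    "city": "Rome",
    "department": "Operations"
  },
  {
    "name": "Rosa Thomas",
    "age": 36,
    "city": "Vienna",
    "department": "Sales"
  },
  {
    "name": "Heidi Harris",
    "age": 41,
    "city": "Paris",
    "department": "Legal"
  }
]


Search criteria: {'department': 'Engineering', 'age': 44}

Checking 6 records:
  Bob Jackson: {department: HR, age: 36}
  Olivia Wilson: {department: Engineering, age: 44} <-- MATCH
  Eve Davis: {department: Finance, age: 61}
  Rosa Davis: {department: Operations, age: 62}
  Rosa Thomas: {department: Sales, age: 36}
  Heidi Harris: {department: Legal, age: 41}

Matches: ["Olivia Wilson"]

["Olivia Wilson"]


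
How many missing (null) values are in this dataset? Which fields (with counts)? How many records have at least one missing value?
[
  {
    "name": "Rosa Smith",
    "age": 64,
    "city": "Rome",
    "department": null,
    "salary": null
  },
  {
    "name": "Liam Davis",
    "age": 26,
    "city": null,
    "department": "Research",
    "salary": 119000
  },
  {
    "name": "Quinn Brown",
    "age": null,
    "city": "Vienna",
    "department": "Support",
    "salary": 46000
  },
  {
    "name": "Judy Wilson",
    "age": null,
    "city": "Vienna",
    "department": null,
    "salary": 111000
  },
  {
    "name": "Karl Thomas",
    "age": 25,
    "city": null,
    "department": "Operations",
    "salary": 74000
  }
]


Checking for missing (null) values in 5 records:

  Rosa Smith: department, salary
  Liam Davis: city
  Quinn Brown: age
  Judy Wilson: age, department
  Karl Thomas: city

Per field:
  name: 0 missing
  age: 2 missing
  city: 2 missing
  department: 2 missing
  salary: 1 missing

Total missing values: 7
Records with any missing: 5

7 missing values (age: 2, city: 2, department: 2, salary: 1); 5 incomplete records


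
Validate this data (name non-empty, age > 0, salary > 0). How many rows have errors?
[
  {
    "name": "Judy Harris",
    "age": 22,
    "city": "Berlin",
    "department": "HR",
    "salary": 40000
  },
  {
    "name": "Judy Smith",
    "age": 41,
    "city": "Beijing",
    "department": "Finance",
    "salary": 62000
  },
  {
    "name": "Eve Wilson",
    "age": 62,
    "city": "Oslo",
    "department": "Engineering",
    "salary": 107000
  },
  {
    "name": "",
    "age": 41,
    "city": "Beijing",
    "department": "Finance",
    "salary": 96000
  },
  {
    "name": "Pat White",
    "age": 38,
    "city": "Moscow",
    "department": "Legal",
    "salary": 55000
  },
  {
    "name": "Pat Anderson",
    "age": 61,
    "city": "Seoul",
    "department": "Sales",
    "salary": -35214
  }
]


Validating 6 records:
Rules: name non-empty, age > 0, salary > 0

  Row 1 (Judy Harris): OK
  Row 2 (Judy Smith): OK
  Row 3 (Eve Wilson): OK
  Row 4 (???): empty name
  Row 5 (Pat White): OK
  Row 6 (Pat Anderson): negative salary: -35214

Total errors: 2

2 errors


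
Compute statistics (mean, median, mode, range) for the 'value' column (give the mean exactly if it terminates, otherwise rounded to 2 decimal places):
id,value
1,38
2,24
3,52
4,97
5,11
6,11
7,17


Data: [38, 24, 52, 97, 11, 11, 17]
Count: 7
Sum: 250
Mean: 250/7 ≈ 35.71 (rounded to 2 decimal places)
Sorted: [11, 11, 17, 24, 38, 52, 97]
Median: 24.0
Mode: 11 (2 times)
Range: 97 - 11 = 86
Min: 11, Max: 97

mean≈35.71, median=24.0, mode=11, range=86


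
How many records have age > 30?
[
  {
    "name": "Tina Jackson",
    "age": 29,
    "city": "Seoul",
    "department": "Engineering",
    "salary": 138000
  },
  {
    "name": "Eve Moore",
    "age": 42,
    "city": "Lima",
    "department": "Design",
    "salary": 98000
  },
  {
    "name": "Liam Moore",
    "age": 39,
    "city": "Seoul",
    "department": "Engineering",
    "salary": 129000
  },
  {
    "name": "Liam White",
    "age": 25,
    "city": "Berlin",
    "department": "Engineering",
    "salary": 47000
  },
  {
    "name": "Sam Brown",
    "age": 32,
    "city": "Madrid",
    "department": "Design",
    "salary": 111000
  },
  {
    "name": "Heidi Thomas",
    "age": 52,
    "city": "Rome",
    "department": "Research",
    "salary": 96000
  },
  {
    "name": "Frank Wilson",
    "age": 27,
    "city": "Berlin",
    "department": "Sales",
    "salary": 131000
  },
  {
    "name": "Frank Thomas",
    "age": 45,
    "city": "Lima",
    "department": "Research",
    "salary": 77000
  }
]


Data: 8 records
Condition: age > 30

Checking each record:
  Tina Jackson: 29
  Eve Moore: 42 MATCH
  Liam Moore: 39 MATCH
  Liam White: 25
  Sam Brown: 32 MATCH
  Heidi Thomas: 52 MATCH
  Frank Wilson: 27
  Frank Thomas: 45 MATCH

Count: 5

5


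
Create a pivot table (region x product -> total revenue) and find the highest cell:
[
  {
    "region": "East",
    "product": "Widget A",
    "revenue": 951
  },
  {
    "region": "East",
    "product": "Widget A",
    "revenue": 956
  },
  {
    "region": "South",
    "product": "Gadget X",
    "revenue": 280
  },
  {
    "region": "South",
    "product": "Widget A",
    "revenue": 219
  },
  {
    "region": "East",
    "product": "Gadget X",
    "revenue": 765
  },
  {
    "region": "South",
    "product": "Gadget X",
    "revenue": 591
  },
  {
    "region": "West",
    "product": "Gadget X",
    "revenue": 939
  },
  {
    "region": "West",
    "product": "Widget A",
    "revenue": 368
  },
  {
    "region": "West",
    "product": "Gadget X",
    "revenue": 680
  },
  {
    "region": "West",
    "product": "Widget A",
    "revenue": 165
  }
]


Pivot: region (rows) x product (columns) -> total revenue

     Gadget X      Widget A    
East           765          1907  
South          871           219  
West          1619           533  

Highest: East / Widget A = $1907

East / Widget A = $1907


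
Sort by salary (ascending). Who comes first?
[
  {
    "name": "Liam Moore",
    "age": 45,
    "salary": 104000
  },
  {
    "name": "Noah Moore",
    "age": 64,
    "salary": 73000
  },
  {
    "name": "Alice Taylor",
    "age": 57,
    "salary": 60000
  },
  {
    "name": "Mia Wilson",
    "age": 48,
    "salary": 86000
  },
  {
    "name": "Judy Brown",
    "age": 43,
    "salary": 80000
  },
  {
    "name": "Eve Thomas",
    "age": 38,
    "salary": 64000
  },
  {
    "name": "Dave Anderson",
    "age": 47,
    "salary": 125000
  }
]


Sort by: salary (ascending)

Sorted order:
  1. Alice Taylor (salary = 60000)
  2. Eve Thomas (salary = 64000)
  3. Noah Moore (salary = 73000)
  4. Judy Brown (salary = 80000)
  5. Mia Wilson (salary = 86000)
  6. Liam Moore (salary = 104000)
  7. Dave Anderson (salary = 125000)

First: Alice Taylor

Alice Taylor


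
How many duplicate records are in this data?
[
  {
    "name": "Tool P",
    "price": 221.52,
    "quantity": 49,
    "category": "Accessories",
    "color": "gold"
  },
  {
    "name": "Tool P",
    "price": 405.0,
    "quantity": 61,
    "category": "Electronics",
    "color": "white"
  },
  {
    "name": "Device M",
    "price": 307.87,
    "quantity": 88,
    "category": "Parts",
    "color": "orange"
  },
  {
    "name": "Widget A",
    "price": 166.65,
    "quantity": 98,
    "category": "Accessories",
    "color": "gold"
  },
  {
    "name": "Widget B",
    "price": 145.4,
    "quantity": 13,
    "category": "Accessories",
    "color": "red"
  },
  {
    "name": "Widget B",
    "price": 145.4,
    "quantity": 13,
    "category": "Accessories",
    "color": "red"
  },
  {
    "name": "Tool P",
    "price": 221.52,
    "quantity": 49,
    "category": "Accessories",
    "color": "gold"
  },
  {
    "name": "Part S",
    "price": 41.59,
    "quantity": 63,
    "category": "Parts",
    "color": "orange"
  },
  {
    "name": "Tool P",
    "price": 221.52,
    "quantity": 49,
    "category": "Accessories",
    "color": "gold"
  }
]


Checking 9 records for duplicates:

  Row 1: Tool P ($221.52, qty 49)
  Row 2: Tool P ($405.0, qty 61)
  Row 3: Device M ($307.87, qty 88)
  Row 4: Widget A ($166.65, qty 98)
  Row 5: Widget B ($145.4, qty 13)
  Row 6: Widget B ($145.4, qty 13) <-- DUPLICATE
  Row 7: Tool P ($221.52, qty 49) <-- DUPLICATE
  Row 8: Part S ($41.59, qty 63)
  Row 9: Tool P ($221.52, qty 49) <-- DUPLICATE

Duplicates found: 3
Unique records: 6

3 duplicates, 6 unique


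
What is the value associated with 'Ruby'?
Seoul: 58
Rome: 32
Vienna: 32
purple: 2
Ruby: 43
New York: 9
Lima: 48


Looking up key 'Ruby'
Value: 43

43


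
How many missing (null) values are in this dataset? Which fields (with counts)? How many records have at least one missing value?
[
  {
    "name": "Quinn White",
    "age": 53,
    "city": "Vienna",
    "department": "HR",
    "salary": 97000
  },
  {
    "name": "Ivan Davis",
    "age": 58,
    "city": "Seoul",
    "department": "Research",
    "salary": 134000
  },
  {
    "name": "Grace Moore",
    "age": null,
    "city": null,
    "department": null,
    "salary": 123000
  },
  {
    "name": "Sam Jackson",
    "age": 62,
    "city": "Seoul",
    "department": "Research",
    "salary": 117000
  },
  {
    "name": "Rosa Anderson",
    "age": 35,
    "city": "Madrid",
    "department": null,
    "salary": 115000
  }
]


Checking for missing (null) values in 5 records:

  Quinn White: complete
  Ivan Davis: complete
  Grace Moore: age, city, department
  Sam Jackson: complete
  Rosa Anderson: department

Per field:
  name: 0 missing
  age: 1 missing
  city: 1 missing
  department: 2 missing
  salary: 0 missing

Total missing values: 4
Records with any missing: 2

4 missing values (age: 1, city: 1, department: 2); 2 incomplete records


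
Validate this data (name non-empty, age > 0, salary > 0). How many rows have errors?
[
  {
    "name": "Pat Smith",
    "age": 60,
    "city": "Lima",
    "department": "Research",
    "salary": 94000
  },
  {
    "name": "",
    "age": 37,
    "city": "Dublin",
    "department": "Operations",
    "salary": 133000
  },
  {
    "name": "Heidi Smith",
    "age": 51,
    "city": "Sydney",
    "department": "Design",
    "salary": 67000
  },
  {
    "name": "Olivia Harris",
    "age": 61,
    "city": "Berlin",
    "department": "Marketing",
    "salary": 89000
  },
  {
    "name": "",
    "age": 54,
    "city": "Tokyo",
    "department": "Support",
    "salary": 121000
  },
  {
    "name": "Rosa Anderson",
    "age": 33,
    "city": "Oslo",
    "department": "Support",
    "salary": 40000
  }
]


Validating 6 records:
Rules: name non-empty, age > 0, salary > 0

  Row 1 (Pat Smith): OK
  Row 2 (???): empty name
  Row 3 (Heidi Smith): OK
  Row 4 (Olivia Harris): OK
  Row 5 (???): empty name
  Row 6 (Rosa Anderson): OK

Total errors: 2

2 errors


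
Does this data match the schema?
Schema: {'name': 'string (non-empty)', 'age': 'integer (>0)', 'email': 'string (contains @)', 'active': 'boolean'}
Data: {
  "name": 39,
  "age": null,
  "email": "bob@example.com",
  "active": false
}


Validating each field against schema:
  name: FAIL (39 is not a string)
  age: FAIL (null is not an integer)
  email: OK (string with @)
  active: OK (boolean)

Result: INVALID (2 errors: name, age)

INVALID (2 errors: name, age)


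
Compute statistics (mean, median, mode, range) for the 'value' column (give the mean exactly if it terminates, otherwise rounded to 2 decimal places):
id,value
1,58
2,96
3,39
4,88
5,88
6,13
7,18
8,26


Data: [58, 96, 39, 88, 88, 13, 18, 26]
Count: 8
Sum: 426
Mean: 426/8 = 53.25
Sorted: [13, 18, 26, 39, 58, 88, 88, 96]
Median: 48.5
Mode: 88 (2 times)
Range: 96 - 13 = 83
Min: 13, Max: 96

mean=53.25, median=48.5, mode=88, range=83


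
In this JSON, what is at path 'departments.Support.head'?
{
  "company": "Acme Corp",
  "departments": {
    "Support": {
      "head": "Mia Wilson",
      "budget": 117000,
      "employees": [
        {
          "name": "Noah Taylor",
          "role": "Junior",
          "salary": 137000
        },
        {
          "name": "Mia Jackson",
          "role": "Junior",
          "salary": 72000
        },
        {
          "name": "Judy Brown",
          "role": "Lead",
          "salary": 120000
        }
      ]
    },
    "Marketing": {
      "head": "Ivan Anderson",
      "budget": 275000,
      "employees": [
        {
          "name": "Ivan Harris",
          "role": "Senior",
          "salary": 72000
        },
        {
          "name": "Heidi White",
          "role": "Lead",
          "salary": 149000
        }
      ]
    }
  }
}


Path: departments.Support.head

Navigate:
  -> departments
  -> Support
  -> head = 'Mia Wilson'

Mia Wilson


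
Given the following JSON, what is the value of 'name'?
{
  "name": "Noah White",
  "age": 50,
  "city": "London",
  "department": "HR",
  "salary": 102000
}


Looking up field 'name'
Value: Noah White

Noah White


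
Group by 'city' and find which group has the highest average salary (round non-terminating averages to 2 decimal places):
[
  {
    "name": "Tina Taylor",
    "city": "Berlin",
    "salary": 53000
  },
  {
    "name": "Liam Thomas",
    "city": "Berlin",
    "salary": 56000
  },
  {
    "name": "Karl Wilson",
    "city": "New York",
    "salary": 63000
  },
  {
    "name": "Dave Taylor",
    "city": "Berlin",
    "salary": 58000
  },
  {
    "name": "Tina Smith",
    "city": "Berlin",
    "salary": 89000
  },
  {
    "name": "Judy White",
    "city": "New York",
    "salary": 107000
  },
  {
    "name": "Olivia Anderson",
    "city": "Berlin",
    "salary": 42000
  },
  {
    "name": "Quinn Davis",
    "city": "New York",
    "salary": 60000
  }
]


Group by: city

Groups:
  Berlin: 5 people, avg salary = 298000/5 = $59600
  New York: 3 people, avg salary = 230000/3 ≈ $76666.67

Highest average salary: New York (≈$76666.67)

New York (≈$76666.67)


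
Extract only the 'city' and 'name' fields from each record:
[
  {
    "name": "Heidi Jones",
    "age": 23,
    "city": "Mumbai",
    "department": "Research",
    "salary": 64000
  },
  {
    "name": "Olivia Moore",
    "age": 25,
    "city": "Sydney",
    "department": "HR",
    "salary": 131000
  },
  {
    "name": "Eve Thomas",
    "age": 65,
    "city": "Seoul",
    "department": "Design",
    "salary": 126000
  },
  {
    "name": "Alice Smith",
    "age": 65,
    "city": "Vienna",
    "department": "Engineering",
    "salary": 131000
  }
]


Original: 4 records with fields: name, age, city, department, salary
Keep: ['city', 'name']
Drop: ['age', 'department', 'salary']
Result: 4 records, 2 fields each

[
  {
    "city": "Mumbai",
    "name": "Heidi Jones"
  },
  {
    "city": "Sydney",
    "name": "Olivia Moore"
  },
  {
    "city": "Seoul",
    "name": "Eve Thomas"
  },
  {
    "city": "Vienna",
    "name": "Alice Smith"
  }
]


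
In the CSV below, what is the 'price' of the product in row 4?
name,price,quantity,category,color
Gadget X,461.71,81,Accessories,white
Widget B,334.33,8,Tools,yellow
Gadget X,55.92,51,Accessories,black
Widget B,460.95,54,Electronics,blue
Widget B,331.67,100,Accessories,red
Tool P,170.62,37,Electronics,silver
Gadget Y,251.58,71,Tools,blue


Query: Row 4 ('Widget B'), column 'price'
Value: 460.95

460.95


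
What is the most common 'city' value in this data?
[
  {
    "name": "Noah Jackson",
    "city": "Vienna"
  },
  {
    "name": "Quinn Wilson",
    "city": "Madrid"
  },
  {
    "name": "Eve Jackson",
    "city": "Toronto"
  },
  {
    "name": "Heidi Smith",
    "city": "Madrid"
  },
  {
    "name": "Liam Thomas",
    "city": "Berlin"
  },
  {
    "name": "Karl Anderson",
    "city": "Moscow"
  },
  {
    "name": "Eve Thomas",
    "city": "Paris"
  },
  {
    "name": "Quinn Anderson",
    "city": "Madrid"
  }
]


Counting 'city' values across 8 records:

  Madrid: 3 ###
  Vienna: 1 #
  Toronto: 1 #
  Berlin: 1 #
  Moscow: 1 #
  Paris: 1 #

Most common: Madrid (3 times)

Madrid (3 times)


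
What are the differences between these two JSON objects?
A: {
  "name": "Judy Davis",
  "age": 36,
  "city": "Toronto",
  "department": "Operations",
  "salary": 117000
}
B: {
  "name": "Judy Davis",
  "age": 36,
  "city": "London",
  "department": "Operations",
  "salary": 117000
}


Comparing each field (in key order):
  name: same
  age: same
  city: DIFFERENT
  department: same
  salary: same
Differences:
  city: Toronto -> London

1 field(s) changed

1 change: city


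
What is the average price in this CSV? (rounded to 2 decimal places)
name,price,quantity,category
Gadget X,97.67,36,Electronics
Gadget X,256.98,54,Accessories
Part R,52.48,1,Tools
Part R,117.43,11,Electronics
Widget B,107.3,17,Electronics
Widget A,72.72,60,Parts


Computing average price:
Values: [97.67, 256.98, 52.48, 117.43, 107.3, 72.72]
Sum = 704.58
Count = 6
Average = 704.58/6 = 117.43

117.43


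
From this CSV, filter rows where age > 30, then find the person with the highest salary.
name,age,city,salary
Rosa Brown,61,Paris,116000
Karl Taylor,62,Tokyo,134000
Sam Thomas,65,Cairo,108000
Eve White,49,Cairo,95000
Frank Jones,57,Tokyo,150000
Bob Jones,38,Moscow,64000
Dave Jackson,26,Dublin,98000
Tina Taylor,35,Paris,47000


Filter: age > 30
Sort by: salary (descending)

Filtered records (7):
  Frank Jones, age 57, salary $150000
  Karl Taylor, age 62, salary $134000
  Rosa Brown, age 61, salary $116000
  Sam Thomas, age 65, salary $108000
  Eve White, age 49, salary $95000
  Bob Jones, age 38, salary $64000
  Tina Taylor, age 35, salary $47000

Highest salary: Frank Jones ($150000)

Frank Jones


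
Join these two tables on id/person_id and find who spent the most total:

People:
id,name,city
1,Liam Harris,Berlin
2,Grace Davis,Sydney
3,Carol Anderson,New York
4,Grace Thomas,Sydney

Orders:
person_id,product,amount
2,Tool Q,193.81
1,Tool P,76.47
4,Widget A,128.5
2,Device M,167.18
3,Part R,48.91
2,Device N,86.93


Join on: people.id = orders.person_id

Joined rows:
  Grace Davis (Sydney) bought Tool Q for $193.81
  Liam Harris (Berlin) bought Tool P for $76.47
  Grace Thomas (Sydney) bought Widget A for $128.5
  Grace Davis (Sydney) bought Device M for $167.18
  Carol Anderson (New York) bought Part R for $48.91
  Grace Davis (Sydney) bought Device N for $86.93

Total per person:
  Grace Davis: $447.92
  Grace Thomas: $128.50
  Liam Harris: $76.47
  Carol Anderson: $48.91

Top spender: Grace Davis ($447.92)

Grace Davis ($447.92)


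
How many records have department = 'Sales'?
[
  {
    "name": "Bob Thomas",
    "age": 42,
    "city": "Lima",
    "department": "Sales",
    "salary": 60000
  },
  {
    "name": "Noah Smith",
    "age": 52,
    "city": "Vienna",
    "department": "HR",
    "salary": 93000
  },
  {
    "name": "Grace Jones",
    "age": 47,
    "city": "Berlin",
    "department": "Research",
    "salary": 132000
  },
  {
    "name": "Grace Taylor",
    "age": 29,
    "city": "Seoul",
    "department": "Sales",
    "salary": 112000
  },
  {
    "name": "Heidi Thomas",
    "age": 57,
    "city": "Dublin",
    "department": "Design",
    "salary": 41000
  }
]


Data: 5 records
Condition: department = 'Sales'

Checking each record:
  Bob Thomas: Sales MATCH
  Noah Smith: HR
  Grace Jones: Research
  Grace Taylor: Sales MATCH
  Heidi Thomas: Design

Count: 2

2


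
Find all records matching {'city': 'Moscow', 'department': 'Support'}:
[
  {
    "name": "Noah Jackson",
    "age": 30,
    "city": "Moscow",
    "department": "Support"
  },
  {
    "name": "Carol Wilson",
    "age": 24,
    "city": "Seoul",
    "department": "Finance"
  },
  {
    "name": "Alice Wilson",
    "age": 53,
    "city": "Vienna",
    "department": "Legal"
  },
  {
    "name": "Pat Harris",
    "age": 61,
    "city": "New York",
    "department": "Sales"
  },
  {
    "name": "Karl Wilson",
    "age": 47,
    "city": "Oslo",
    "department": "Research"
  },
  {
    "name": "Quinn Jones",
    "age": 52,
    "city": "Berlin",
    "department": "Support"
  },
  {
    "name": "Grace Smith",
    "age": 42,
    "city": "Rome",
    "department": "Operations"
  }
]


Search criteria: {'city': 'Moscow', 'department': 'Support'}

Checking 7 records:
  Noah Jackson: {city: Moscow, department: Support} <-- MATCH
  Carol Wilson: {city: Seoul, department: Finance}
  Alice Wilson: {city: Vienna, department: Legal}
  Pat Harris: {city: New York, department: Sales}
  Karl Wilson: {city: Oslo, department: Research}
  Quinn Jones: {city: Berlin, department: Support}
  Grace Smith: {city: Rome, department: Operations}

Matches: ["Noah Jackson"]

["Noah Jackson"]


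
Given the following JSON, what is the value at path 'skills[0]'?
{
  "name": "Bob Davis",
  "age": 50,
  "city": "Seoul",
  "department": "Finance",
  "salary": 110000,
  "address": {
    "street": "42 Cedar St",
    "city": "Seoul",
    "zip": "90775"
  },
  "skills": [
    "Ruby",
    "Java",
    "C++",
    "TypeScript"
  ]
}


Query: skills[0]
Path: skills -> first element
Value: Ruby

Ruby


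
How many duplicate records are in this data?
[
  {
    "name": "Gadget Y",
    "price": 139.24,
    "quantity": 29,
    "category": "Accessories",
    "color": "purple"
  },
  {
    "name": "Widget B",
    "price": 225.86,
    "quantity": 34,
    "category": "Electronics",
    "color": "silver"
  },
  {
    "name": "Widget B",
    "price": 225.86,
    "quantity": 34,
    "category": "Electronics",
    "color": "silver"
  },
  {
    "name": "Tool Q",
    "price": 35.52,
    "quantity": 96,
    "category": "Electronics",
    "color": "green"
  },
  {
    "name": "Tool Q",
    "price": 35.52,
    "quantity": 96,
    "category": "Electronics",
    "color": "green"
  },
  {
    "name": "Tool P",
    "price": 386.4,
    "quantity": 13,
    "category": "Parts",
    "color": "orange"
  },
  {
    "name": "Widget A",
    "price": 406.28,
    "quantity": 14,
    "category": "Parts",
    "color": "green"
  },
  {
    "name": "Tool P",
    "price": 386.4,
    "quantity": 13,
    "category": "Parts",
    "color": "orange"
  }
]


Checking 8 records for duplicates:

  Row 1: Gadget Y ($139.24, qty 29)
  Row 2: Widget B ($225.86, qty 34)
  Row 3: Widget B ($225.86, qty 34) <-- DUPLICATE
  Row 4: Tool Q ($35.52, qty 96)
  Row 5: Tool Q ($35.52, qty 96) <-- DUPLICATE
  Row 6: Tool P ($386.4, qty 13)
  Row 7: Widget A ($406.28, qty 14)
  Row 8: Tool P ($386.4, qty 13) <-- DUPLICATE

Duplicates found: 3
Unique records: 5

3 duplicates, 5 unique


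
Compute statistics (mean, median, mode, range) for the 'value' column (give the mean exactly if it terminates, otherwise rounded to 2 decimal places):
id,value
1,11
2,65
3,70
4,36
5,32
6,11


Data: [11, 65, 70, 36, 32, 11]
Count: 6
Sum: 225
Mean: 225/6 = 37.5
Sorted: [11, 11, 32, 36, 65, 70]
Median: 34.0
Mode: 11 (2 times)
Range: 70 - 11 = 59
Min: 11, Max: 70

mean=37.5, median=34.0, mode=11, range=59


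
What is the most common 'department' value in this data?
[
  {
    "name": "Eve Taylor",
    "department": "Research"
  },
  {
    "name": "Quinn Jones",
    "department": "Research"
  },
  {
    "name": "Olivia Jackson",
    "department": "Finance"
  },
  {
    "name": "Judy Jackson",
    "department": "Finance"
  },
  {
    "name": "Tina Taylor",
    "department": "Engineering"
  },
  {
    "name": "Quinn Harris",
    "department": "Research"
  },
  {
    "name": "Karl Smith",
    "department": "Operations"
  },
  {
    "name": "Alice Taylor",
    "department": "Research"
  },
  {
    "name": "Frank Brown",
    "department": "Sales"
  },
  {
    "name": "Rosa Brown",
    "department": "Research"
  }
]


Counting 'department' values across 10 records:

  Research: 5 #####
  Finance: 2 ##
  Engineering: 1 #
  Operations: 1 #
  Sales: 1 #

Most common: Research (5 times)

Research (5 times)


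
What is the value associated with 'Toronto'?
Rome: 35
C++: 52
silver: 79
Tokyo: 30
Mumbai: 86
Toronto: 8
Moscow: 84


Looking up key 'Toronto'
Value: 8

8


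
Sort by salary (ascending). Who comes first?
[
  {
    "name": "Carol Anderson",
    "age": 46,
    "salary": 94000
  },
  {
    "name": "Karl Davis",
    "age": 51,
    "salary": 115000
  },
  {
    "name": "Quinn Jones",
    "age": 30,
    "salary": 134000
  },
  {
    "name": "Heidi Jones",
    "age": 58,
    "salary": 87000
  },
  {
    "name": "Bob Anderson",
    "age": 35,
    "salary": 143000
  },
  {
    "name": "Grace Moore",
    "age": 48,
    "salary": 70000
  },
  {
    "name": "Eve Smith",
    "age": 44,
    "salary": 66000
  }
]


Sort by: salary (ascending)

Sorted order:
  1. Eve Smith (salary = 66000)
  2. Grace Moore (salary = 70000)
  3. Heidi Jones (salary = 87000)
  4. Carol Anderson (salary = 94000)
  5. Karl Davis (salary = 115000)
  6. Quinn Jones (salary = 134000)
  7. Bob Anderson (salary = 143000)

First: Eve Smith

Eve Smith


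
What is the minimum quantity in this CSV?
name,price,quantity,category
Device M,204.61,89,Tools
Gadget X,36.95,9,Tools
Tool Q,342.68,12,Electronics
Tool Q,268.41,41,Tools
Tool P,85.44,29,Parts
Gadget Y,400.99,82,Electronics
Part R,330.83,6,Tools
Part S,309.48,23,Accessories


Computing minimum quantity:
Values: [89, 9, 12, 41, 29, 82, 6, 23]
Min = 6

6


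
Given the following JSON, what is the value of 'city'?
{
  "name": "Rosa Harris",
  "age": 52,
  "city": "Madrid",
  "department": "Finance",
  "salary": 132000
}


Looking up field 'city'
Value: Madrid

Madrid


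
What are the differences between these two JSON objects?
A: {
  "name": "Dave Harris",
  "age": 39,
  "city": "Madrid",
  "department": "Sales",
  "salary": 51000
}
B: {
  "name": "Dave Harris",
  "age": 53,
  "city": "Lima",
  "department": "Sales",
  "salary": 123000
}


Comparing each field (in key order):
  name: same
  age: DIFFERENT
  city: DIFFERENT
  department: same
  salary: DIFFERENT
Differences:
  age: 39 -> 53
  city: Madrid -> Lima
  salary: 51000 -> 123000

3 field(s) changed

3 changes: age, city, salary


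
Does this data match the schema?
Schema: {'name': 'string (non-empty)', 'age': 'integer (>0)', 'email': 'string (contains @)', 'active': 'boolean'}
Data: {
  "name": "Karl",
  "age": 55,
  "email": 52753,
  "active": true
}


Validating each field against schema:
  name: OK (non-empty string)
  age: OK (positive integer)
  email: FAIL (52753 is not a string)
  active: OK (boolean)

Result: INVALID (1 error: email)

INVALID (1 error: email)


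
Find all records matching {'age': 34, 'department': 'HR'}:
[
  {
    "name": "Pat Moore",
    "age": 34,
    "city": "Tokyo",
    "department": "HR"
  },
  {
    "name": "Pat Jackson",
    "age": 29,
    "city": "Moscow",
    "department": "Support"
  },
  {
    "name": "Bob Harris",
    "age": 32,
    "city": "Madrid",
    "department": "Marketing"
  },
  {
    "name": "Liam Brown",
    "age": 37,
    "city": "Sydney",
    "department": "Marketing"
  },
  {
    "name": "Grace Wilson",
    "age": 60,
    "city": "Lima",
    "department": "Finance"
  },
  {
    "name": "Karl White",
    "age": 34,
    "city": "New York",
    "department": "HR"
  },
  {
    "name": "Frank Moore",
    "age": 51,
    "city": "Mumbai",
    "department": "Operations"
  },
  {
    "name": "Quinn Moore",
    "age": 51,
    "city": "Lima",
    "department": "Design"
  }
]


Search criteria: {'age': 34, 'department': 'HR'}

Checking 8 records:
  Pat Moore: {age: 34, department: HR} <-- MATCH
  Pat Jackson: {age: 29, department: Support}
  Bob Harris: {age: 32, department: Marketing}
  Liam Brown: {age: 37, department: Marketing}
  Grace Wilson: {age: 60, department: Finance}
  Karl White: {age: 34, department: HR} <-- MATCH
  Frank Moore: {age: 51, department: Operations}
  Quinn Moore: {age: 51, department: Design}

Matches: ["Pat Moore", "Karl White"]

["Pat Moore", "Karl White"]


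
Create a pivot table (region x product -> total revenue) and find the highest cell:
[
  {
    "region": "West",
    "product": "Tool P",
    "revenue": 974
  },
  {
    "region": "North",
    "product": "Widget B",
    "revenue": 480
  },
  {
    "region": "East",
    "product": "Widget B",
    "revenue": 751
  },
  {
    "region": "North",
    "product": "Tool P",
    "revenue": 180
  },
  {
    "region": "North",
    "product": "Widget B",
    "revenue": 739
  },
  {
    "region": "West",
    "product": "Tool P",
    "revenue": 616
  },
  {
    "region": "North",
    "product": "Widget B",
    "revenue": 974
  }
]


Pivot: region (rows) x product (columns) -> total revenue

     Tool P        Widget B    
East             0           751  
North          180          2193  
West          1590             0  

Highest: North / Widget B = $2193

North / Widget B = $2193


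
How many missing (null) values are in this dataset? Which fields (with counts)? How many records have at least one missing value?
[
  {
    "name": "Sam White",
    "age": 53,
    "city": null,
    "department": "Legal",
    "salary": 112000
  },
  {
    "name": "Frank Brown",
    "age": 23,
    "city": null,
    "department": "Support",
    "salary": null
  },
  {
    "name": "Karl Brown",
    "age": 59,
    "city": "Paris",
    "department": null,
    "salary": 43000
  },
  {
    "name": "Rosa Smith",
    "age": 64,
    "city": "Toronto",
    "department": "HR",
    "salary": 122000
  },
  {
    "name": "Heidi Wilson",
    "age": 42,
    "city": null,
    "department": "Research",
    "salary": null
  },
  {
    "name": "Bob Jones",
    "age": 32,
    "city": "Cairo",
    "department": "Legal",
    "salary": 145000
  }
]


Checking for missing (null) values in 6 records:

  Sam White: city
  Frank Brown: city, salary
  Karl Brown: department
  Rosa Smith: complete
  Heidi Wilson: city, salary
  Bob Jones: complete

Per field:
  name: 0 missing
  age: 0 missing
  city: 3 missing
  department: 1 missing
  salary: 2 missing

Total missing values: 6
Records with any missing: 4

6 missing values (city: 3, department: 1, salary: 2); 4 incomplete records


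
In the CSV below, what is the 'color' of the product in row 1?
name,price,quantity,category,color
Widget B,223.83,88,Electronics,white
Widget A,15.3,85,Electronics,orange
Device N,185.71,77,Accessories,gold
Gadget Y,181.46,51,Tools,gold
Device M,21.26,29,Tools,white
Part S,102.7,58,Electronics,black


Query: Row 1 ('Widget B'), column 'color'
Value: white

white


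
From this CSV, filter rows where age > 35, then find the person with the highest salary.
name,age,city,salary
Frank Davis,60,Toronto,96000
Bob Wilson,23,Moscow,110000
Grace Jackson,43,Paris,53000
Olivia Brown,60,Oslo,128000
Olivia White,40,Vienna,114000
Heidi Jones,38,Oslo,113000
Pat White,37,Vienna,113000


Filter: age > 35
Sort by: salary (descending)

Filtered records (6):
  Olivia Brown, age 60, salary $128000
  Olivia White, age 40, salary $114000
  Heidi Jones, age 38, salary $113000
  Pat White, age 37, salary $113000
  Frank Davis, age 60, salary $96000
  Grace Jackson, age 43, salary $53000

Highest salary: Olivia Brown ($128000)

Olivia Brown


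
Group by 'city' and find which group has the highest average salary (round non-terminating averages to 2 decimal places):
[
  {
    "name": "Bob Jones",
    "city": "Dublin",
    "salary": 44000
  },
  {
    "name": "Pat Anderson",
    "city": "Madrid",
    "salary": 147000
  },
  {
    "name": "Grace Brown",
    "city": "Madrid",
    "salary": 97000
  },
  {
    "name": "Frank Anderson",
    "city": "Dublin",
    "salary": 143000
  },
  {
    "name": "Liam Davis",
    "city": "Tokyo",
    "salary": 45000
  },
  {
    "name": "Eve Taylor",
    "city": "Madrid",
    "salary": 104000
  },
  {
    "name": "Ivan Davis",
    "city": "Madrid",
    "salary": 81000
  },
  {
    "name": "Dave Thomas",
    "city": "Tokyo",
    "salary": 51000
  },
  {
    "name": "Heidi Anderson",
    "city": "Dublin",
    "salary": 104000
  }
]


Group by: city

Groups:
  Dublin: 3 people, avg salary = 291000/3 = $97000
  Madrid: 4 people, avg salary = 429000/4 = $107250
  Tokyo: 2 people, avg salary = 96000/2 = $48000

Highest average salary: Madrid ($107250)

Madrid ($107250)


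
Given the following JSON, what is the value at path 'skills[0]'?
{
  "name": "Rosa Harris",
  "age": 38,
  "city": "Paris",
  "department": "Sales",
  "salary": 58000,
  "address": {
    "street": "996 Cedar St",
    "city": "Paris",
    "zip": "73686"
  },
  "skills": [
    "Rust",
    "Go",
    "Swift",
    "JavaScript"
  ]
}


Query: skills[0]
Path: skills -> first element
Value: Rust

Rust


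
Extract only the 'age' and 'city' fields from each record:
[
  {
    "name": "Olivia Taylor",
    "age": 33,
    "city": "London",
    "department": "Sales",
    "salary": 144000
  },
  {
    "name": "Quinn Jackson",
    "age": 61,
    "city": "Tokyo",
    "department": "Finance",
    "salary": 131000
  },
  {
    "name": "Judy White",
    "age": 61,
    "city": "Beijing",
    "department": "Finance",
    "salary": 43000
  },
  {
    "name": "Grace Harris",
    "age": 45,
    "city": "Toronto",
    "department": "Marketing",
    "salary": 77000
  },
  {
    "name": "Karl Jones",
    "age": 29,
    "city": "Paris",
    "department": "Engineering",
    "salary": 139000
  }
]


Original: 5 records with fields: name, age, city, department, salary
Keep: ['age', 'city']
Drop: ['name', 'department', 'salary']
Result: 5 records, 2 fields each

[
  {
    "age": 33,
    "city": "London"
  },
  {
    "age": 61,
    "city": "Tokyo"
  },
  {
    "age": 61,
    "city": "Beijing"
  },
  {
    "age": 45,
    "city": "Toronto"
  },
  {
    "age": 29,
    "city": "Paris"
  }
]


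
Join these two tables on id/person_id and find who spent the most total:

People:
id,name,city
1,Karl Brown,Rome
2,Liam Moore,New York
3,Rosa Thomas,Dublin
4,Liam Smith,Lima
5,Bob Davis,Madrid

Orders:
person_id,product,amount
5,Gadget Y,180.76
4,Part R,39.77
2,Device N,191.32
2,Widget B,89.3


Join on: people.id = orders.person_id

Joined rows:
  Bob Davis (Madrid) bought Gadget Y for $180.76
  Liam Smith (Lima) bought Part R for $39.77
  Liam Moore (New York) bought Device N for $191.32
  Liam Moore (New York) bought Widget B for $89.3

Total per person:
  Liam Moore: $280.62
  Bob Davis: $180.76
  Liam Smith: $39.77

Top spender: Liam Moore ($280.62)

Liam Moore ($280.62)


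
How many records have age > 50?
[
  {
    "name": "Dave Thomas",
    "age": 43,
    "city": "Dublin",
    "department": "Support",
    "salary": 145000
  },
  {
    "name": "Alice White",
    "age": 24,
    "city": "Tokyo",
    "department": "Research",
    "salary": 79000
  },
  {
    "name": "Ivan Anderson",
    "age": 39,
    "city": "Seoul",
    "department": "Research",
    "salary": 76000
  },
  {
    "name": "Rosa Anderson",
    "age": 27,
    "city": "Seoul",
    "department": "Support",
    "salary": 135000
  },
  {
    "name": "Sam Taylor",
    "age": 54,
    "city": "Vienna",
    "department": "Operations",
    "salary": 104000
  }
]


Data: 5 records
Condition: age > 50

Checking each record:
  Dave Thomas: 43
  Alice White: 24
  Ivan Anderson: 39
  Rosa Anderson: 27
  Sam Taylor: 54 MATCH

Count: 1

1


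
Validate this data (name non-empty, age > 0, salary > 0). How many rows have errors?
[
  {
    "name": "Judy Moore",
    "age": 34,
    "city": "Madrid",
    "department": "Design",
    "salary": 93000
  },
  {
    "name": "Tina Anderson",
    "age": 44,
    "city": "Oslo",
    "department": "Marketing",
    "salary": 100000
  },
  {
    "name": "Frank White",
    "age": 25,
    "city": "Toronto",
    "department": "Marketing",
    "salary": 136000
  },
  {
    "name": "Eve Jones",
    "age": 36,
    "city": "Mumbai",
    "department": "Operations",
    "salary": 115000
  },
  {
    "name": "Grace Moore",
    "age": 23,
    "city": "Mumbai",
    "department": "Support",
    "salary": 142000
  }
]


Validating 5 records:
Rules: name non-empty, age > 0, salary > 0

  Row 1 (Judy Moore): OK
  Row 2 (Tina Anderson): OK
  Row 3 (Frank White): OK
  Row 4 (Eve Jones): OK
  Row 5 (Grace Moore): OK

Total errors: 0

0 errors


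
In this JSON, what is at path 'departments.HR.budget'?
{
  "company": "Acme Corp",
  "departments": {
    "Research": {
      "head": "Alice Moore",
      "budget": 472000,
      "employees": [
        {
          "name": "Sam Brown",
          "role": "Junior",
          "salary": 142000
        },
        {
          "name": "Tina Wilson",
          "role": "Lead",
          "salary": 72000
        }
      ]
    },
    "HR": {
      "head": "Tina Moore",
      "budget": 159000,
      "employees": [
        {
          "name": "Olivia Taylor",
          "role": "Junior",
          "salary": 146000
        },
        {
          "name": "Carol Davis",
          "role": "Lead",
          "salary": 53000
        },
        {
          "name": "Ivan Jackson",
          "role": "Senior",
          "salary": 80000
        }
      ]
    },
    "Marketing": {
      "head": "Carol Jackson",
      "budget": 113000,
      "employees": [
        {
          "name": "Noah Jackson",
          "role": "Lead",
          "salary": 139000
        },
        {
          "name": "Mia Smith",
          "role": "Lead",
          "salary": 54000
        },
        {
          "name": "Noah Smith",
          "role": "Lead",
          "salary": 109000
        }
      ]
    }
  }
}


Path: departments.HR.budget

Navigate:
  -> departments
  -> HR
  -> budget = 159000

159000


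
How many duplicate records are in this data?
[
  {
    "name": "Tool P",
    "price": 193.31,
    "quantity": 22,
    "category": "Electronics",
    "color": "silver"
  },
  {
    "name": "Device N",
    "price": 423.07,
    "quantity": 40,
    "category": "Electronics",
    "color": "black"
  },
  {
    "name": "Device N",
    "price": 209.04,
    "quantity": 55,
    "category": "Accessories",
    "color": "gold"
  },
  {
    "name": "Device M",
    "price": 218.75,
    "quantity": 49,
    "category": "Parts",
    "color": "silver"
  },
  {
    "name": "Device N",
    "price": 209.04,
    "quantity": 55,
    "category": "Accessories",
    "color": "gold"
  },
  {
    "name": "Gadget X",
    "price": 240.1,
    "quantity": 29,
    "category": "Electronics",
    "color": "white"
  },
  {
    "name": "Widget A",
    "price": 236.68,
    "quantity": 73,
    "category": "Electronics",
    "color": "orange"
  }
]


Checking 7 records for duplicates:

  Row 1: Tool P ($193.31, qty 22)
  Row 2: Device N ($423.07, qty 40)
  Row 3: Device N ($209.04, qty 55)
  Row 4: Device M ($218.75, qty 49)
  Row 5: Device N ($209.04, qty 55) <-- DUPLICATE
  Row 6: Gadget X ($240.1, qty 29)
  Row 7: Widget A ($236.68, qty 73)

Duplicates found: 1
Unique records: 6

1 duplicates, 6 unique
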